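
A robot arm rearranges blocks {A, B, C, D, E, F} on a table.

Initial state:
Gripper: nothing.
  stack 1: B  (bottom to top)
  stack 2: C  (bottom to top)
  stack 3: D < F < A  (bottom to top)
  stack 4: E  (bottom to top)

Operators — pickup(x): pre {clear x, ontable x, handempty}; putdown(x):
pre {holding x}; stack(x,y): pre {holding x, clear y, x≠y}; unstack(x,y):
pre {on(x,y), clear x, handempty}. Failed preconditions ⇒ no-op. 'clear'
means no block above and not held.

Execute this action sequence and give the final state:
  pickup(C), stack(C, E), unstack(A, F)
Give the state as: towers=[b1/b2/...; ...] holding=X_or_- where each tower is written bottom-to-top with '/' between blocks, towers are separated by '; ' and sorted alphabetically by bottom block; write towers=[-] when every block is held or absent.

step 1 (pickup(C)): towers=[B; D/F/A; E] holding=C
step 2 (stack(C, E)): towers=[B; D/F/A; E/C] holding=-
step 3 (unstack(A, F)): towers=[B; D/F; E/C] holding=A

towers=[B; D/F; E/C] holding=A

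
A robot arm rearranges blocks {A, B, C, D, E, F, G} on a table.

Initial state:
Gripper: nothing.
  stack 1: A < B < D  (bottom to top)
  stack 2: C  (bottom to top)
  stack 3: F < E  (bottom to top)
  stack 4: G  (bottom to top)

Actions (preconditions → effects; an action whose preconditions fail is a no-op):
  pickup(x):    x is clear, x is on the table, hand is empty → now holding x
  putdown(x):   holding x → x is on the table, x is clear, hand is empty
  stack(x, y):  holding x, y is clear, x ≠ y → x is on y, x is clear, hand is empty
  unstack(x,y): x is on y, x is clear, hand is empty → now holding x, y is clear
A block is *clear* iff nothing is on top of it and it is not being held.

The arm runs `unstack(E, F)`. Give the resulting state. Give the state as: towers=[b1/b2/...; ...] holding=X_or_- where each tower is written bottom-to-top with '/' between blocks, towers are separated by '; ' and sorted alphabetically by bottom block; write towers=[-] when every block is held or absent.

before: towers=[A/B/D; C; F/E; G] holding=-
pre[unstack(E, F)]: on(E,F) ok, clear(E) ok, handempty ok
all met → apply unstack(E, F)
after:  towers=[A/B/D; C; F; G] holding=E

towers=[A/B/D; C; F; G] holding=E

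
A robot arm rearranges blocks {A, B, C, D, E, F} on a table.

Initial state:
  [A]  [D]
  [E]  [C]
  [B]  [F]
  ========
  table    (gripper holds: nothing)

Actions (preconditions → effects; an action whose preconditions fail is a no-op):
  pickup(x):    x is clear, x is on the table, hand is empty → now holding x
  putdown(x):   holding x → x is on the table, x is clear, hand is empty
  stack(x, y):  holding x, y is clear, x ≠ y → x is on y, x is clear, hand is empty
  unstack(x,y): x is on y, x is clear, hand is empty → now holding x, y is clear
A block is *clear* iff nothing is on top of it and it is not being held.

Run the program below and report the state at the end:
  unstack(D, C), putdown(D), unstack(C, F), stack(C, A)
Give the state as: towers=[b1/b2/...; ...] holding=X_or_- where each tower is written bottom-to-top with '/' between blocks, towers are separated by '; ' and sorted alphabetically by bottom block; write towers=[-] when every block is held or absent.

step 1 (unstack(D, C)): towers=[B/E/A; F/C] holding=D
step 2 (putdown(D)): towers=[B/E/A; D; F/C] holding=-
step 3 (unstack(C, F)): towers=[B/E/A; D; F] holding=C
step 4 (stack(C, A)): towers=[B/E/A/C; D; F] holding=-

towers=[B/E/A/C; D; F] holding=-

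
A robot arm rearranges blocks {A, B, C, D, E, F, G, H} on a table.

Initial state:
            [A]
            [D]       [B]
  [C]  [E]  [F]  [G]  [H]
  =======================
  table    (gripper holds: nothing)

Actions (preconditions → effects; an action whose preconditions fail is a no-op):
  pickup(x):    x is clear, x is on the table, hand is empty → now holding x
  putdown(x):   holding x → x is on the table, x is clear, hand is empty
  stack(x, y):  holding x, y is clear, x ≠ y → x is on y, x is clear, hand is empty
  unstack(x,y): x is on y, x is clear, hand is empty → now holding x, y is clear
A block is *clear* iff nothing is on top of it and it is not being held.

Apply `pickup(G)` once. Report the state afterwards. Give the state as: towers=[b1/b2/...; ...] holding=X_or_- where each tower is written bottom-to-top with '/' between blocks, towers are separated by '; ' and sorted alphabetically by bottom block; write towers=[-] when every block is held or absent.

towers=[C; E; F/D/A; H/B] holding=G

before: towers=[C; E; F/D/A; G; H/B] holding=-
pre[pickup(G)]: clear(G) ok, ontable(G) ok, handempty ok
all met → apply pickup(G)
after:  towers=[C; E; F/D/A; H/B] holding=G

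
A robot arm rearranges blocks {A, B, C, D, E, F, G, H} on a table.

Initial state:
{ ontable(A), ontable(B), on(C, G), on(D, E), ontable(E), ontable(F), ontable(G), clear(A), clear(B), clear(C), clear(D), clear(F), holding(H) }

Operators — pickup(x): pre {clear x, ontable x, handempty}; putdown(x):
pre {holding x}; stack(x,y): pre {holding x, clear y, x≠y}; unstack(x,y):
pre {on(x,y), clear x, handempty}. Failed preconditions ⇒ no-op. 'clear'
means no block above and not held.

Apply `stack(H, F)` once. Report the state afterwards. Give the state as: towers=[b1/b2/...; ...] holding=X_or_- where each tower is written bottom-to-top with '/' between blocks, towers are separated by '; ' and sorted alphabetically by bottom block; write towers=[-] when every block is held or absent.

towers=[A; B; E/D; F/H; G/C] holding=-

before: towers=[A; B; E/D; F; G/C] holding=H
pre[stack(H, F)]: holding(H) yes, clear(F) yes, H≠F yes
all met → apply stack(H, F)
after:  towers=[A; B; E/D; F/H; G/C] holding=-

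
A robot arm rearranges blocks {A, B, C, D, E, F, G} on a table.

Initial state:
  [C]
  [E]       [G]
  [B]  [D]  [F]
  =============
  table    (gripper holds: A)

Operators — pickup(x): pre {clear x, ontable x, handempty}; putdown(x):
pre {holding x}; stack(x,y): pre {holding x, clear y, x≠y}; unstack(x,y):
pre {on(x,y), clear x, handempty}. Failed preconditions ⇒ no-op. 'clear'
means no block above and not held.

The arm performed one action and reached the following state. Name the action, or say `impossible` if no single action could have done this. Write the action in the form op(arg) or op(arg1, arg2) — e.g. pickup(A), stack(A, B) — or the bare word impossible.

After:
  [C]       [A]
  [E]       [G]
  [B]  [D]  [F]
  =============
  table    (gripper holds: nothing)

target: towers=[B/E/C; D; F/G/A] holding=-
        putdown(A) → towers=[A; B/E/C; D; F/G] holding=-
       stack(A, G) → towers=[B/E/C; D; F/G/A] holding=-  ← match
       stack(A, D) → towers=[B/E/C; D/A; F/G] holding=-
       stack(A, C) → towers=[B/E/C/A; D; F/G] holding=-

stack(A, G)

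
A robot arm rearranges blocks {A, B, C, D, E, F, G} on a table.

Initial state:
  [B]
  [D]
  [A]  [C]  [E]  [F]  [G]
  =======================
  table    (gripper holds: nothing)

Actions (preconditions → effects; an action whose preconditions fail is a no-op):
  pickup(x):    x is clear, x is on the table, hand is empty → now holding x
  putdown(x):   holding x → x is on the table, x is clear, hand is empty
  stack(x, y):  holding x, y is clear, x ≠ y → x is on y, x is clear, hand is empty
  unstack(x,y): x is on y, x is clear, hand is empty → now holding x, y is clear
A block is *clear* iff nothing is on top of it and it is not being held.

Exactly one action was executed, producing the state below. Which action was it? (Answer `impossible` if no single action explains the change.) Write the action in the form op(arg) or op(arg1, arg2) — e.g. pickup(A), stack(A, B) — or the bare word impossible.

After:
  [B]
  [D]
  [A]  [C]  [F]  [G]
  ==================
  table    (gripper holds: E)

pickup(E)

target: towers=[A/D/B; C; F; G] holding=E
     unstack(B, D) → towers=[A/D; C; E; F; G] holding=B
         pickup(F) → towers=[A/D/B; C; E; G] holding=F
         pickup(G) → towers=[A/D/B; C; E; F] holding=G
         pickup(E) → towers=[A/D/B; C; F; G] holding=E  ← match
         pickup(C) → towers=[A/D/B; E; F; G] holding=C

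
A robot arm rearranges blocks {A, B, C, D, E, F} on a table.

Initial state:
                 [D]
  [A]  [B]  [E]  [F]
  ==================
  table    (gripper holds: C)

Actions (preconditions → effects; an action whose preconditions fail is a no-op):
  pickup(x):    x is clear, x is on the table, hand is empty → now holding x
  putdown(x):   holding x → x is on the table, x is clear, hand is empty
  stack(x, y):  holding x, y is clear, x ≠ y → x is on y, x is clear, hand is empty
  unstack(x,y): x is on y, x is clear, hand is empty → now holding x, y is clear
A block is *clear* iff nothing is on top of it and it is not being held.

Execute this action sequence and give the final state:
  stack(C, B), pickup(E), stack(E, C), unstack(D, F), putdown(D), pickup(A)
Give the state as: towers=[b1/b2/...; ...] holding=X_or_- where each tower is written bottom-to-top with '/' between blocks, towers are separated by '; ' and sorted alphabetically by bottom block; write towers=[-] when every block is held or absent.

towers=[B/C/E; D; F] holding=A

step 1 (stack(C, B)): towers=[A; B/C; E; F/D] holding=-
step 2 (pickup(E)): towers=[A; B/C; F/D] holding=E
step 3 (stack(E, C)): towers=[A; B/C/E; F/D] holding=-
step 4 (unstack(D, F)): towers=[A; B/C/E; F] holding=D
step 5 (putdown(D)): towers=[A; B/C/E; D; F] holding=-
step 6 (pickup(A)): towers=[B/C/E; D; F] holding=A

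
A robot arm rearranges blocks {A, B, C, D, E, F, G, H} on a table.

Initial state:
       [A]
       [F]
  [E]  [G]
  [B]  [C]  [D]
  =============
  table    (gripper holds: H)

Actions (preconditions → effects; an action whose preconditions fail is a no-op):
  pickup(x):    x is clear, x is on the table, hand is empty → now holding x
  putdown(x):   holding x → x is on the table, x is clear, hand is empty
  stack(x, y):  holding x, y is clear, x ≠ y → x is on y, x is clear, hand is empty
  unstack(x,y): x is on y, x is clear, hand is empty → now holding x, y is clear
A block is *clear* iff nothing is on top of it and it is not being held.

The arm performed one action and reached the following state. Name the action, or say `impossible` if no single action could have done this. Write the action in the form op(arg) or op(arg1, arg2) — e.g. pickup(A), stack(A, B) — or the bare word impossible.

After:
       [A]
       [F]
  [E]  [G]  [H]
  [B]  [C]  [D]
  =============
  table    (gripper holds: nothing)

target: towers=[B/E; C/G/F/A; D/H] holding=-
        putdown(H) → towers=[B/E; C/G/F/A; D; H] holding=-
       stack(H, A) → towers=[B/E; C/G/F/A/H; D] holding=-
       stack(H, E) → towers=[B/E/H; C/G/F/A; D] holding=-
       stack(H, D) → towers=[B/E; C/G/F/A; D/H] holding=-  ← match

stack(H, D)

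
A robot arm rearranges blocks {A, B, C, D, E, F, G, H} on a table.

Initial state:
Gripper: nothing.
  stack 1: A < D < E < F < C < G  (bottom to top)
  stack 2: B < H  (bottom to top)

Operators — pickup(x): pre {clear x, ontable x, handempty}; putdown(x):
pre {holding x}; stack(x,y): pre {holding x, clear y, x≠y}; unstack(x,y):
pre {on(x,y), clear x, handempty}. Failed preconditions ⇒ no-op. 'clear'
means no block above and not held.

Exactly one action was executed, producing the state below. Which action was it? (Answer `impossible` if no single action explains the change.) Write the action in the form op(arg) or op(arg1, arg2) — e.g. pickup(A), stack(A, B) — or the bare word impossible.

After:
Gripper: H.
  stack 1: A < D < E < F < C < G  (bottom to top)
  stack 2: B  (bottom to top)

target: towers=[A/D/E/F/C/G; B] holding=H
     unstack(G, C) → towers=[A/D/E/F/C; B/H] holding=G
     unstack(H, B) → towers=[A/D/E/F/C/G; B] holding=H  ← match

unstack(H, B)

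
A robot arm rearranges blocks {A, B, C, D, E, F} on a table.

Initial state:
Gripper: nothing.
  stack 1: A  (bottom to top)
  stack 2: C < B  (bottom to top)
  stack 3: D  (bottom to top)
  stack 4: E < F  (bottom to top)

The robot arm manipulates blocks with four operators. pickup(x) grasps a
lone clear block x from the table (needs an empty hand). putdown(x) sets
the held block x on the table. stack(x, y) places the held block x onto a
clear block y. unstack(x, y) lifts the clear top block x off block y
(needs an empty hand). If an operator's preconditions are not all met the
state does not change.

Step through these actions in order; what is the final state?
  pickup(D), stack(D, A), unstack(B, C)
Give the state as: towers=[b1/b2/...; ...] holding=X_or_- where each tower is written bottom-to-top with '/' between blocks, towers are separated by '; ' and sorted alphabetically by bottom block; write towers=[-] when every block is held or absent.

step 1 (pickup(D)): towers=[A; C/B; E/F] holding=D
step 2 (stack(D, A)): towers=[A/D; C/B; E/F] holding=-
step 3 (unstack(B, C)): towers=[A/D; C; E/F] holding=B

towers=[A/D; C; E/F] holding=B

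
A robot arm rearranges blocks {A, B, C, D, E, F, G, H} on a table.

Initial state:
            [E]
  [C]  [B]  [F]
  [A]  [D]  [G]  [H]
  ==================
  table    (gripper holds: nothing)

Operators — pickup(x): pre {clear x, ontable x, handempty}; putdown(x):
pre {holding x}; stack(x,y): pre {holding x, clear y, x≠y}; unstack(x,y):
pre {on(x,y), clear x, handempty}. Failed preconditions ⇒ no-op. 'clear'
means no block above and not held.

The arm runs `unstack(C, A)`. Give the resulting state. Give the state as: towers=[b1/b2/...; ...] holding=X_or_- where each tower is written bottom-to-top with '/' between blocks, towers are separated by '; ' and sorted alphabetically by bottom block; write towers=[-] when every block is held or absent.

towers=[A; D/B; G/F/E; H] holding=C

before: towers=[A/C; D/B; G/F/E; H] holding=-
pre[unstack(C, A)]: on(C,A) yes, clear(C) yes, handempty yes
all met → apply unstack(C, A)
after:  towers=[A; D/B; G/F/E; H] holding=C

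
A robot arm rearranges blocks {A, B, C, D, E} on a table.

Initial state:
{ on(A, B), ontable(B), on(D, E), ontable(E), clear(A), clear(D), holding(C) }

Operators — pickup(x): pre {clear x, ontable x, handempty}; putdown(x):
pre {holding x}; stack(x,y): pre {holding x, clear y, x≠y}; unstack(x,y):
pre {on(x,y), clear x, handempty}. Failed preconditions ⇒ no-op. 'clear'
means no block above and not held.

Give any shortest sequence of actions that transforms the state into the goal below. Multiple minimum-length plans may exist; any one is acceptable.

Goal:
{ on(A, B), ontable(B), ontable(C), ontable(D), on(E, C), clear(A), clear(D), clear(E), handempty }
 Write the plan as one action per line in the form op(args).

step 1 (putdown(C)): towers=[B/A; C; E/D] holding=-
step 2 (unstack(D, E)): towers=[B/A; C; E] holding=D
step 3 (putdown(D)): towers=[B/A; C; D; E] holding=-
step 4 (pickup(E)): towers=[B/A; C; D] holding=E
step 5 (stack(E, C)): towers=[B/A; C/E; D] holding=-
goal check: towers=[B/A; C/E; D] holding=- — reached (length 5, optimal by BFS)

putdown(C)
unstack(D, E)
putdown(D)
pickup(E)
stack(E, C)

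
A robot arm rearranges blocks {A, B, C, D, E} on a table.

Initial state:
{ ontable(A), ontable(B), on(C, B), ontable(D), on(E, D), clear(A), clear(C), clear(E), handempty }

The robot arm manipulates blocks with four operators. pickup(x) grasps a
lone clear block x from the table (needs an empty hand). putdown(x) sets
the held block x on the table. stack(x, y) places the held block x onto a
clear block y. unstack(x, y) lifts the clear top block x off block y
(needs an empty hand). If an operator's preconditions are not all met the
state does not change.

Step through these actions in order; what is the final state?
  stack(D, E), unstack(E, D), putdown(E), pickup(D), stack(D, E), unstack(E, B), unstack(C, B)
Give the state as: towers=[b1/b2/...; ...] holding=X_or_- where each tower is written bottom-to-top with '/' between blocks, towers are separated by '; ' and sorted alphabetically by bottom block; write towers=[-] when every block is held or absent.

step 1 (stack(D, E)) [no-op]: towers=[A; B/C; D/E] holding=-
step 2 (unstack(E, D)): towers=[A; B/C; D] holding=E
step 3 (putdown(E)): towers=[A; B/C; D; E] holding=-
step 4 (pickup(D)): towers=[A; B/C; E] holding=D
step 5 (stack(D, E)): towers=[A; B/C; E/D] holding=-
step 6 (unstack(E, B)) [no-op]: towers=[A; B/C; E/D] holding=-
step 7 (unstack(C, B)): towers=[A; B; E/D] holding=C

towers=[A; B; E/D] holding=C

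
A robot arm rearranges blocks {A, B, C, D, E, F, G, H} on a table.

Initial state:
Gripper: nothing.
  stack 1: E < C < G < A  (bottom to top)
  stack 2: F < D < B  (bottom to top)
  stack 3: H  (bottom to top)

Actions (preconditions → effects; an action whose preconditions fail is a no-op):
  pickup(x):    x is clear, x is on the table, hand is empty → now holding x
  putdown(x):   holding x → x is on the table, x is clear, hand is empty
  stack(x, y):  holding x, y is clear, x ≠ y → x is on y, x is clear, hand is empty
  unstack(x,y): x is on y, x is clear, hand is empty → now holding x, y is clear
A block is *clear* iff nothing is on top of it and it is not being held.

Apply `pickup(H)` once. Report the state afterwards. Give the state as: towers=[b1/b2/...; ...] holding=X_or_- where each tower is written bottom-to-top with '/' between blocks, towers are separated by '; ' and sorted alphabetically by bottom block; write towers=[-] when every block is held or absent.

towers=[E/C/G/A; F/D/B] holding=H

before: towers=[E/C/G/A; F/D/B; H] holding=-
pre[pickup(H)]: clear(H) ok, ontable(H) ok, handempty ok
all met → apply pickup(H)
after:  towers=[E/C/G/A; F/D/B] holding=H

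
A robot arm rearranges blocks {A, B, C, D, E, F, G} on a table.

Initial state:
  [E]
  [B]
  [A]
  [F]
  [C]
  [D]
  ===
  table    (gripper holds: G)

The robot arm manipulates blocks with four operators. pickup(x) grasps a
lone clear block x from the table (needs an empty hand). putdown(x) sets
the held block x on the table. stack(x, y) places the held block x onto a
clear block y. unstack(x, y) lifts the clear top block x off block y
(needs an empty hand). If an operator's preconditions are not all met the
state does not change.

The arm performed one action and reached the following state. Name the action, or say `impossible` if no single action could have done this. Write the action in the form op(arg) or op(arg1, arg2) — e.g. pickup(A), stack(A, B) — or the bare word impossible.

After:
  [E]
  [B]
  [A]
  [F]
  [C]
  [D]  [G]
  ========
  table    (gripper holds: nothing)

target: towers=[D/C/F/A/B/E; G] holding=-
        putdown(G) → towers=[D/C/F/A/B/E; G] holding=-  ← match
       stack(G, E) → towers=[D/C/F/A/B/E/G] holding=-

putdown(G)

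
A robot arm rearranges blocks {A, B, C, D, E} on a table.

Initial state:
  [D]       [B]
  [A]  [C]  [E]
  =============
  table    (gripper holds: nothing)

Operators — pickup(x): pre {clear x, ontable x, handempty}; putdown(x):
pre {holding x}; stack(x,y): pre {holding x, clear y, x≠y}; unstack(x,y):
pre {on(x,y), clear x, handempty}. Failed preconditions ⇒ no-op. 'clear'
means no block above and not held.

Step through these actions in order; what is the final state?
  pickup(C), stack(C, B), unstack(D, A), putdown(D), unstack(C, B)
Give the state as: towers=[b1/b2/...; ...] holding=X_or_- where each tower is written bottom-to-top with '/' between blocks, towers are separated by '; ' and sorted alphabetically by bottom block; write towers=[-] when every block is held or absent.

towers=[A; D; E/B] holding=C

step 1 (pickup(C)): towers=[A/D; E/B] holding=C
step 2 (stack(C, B)): towers=[A/D; E/B/C] holding=-
step 3 (unstack(D, A)): towers=[A; E/B/C] holding=D
step 4 (putdown(D)): towers=[A; D; E/B/C] holding=-
step 5 (unstack(C, B)): towers=[A; D; E/B] holding=C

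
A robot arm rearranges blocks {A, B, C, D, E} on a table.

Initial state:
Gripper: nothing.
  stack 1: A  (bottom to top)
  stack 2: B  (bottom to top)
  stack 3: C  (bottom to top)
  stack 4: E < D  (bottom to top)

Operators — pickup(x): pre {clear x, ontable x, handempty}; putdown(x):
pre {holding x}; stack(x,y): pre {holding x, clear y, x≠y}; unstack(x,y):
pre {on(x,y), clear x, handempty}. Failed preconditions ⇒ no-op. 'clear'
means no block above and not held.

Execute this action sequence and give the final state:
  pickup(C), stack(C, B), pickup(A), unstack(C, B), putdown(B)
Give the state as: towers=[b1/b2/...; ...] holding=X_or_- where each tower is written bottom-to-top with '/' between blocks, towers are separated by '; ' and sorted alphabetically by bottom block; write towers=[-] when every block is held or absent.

towers=[B/C; E/D] holding=A

step 1 (pickup(C)): towers=[A; B; E/D] holding=C
step 2 (stack(C, B)): towers=[A; B/C; E/D] holding=-
step 3 (pickup(A)): towers=[B/C; E/D] holding=A
step 4 (unstack(C, B)) [no-op]: towers=[B/C; E/D] holding=A
step 5 (putdown(B)) [no-op]: towers=[B/C; E/D] holding=A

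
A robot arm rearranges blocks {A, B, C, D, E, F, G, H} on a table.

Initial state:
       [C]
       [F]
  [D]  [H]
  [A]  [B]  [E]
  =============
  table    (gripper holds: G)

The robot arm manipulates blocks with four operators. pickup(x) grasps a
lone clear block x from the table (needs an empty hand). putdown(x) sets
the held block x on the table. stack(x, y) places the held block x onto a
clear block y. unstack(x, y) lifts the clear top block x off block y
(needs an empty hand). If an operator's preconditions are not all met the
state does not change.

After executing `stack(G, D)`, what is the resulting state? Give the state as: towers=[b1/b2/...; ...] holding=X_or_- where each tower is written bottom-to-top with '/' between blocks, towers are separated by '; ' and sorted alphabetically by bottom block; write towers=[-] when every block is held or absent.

towers=[A/D/G; B/H/F/C; E] holding=-

before: towers=[A/D; B/H/F/C; E] holding=G
pre[stack(G, D)]: holding(G) ok, clear(D) ok, G≠D ok
all met → apply stack(G, D)
after:  towers=[A/D/G; B/H/F/C; E] holding=-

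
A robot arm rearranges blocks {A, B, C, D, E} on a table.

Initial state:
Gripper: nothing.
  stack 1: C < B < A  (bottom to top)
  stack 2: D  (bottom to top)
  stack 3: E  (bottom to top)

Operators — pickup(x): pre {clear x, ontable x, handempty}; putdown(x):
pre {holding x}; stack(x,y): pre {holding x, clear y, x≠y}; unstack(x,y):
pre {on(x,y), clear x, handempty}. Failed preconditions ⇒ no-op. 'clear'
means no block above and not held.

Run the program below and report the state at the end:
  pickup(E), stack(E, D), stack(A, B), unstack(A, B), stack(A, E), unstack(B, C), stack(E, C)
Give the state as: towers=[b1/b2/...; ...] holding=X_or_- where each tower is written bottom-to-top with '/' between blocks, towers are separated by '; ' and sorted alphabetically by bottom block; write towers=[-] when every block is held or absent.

step 1 (pickup(E)): towers=[C/B/A; D] holding=E
step 2 (stack(E, D)): towers=[C/B/A; D/E] holding=-
step 3 (stack(A, B)) [no-op]: towers=[C/B/A; D/E] holding=-
step 4 (unstack(A, B)): towers=[C/B; D/E] holding=A
step 5 (stack(A, E)): towers=[C/B; D/E/A] holding=-
step 6 (unstack(B, C)): towers=[C; D/E/A] holding=B
step 7 (stack(E, C)) [no-op]: towers=[C; D/E/A] holding=B

towers=[C; D/E/A] holding=B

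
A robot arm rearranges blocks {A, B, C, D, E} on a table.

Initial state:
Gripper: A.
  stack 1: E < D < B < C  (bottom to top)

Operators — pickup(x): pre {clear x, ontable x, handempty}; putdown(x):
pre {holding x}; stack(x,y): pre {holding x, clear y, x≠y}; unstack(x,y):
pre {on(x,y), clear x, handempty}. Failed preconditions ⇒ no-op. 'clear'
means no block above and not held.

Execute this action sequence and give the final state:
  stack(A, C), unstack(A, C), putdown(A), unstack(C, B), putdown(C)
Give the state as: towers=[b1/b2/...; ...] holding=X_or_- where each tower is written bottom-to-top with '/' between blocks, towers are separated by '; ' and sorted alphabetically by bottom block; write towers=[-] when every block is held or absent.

towers=[A; C; E/D/B] holding=-

step 1 (stack(A, C)): towers=[E/D/B/C/A] holding=-
step 2 (unstack(A, C)): towers=[E/D/B/C] holding=A
step 3 (putdown(A)): towers=[A; E/D/B/C] holding=-
step 4 (unstack(C, B)): towers=[A; E/D/B] holding=C
step 5 (putdown(C)): towers=[A; C; E/D/B] holding=-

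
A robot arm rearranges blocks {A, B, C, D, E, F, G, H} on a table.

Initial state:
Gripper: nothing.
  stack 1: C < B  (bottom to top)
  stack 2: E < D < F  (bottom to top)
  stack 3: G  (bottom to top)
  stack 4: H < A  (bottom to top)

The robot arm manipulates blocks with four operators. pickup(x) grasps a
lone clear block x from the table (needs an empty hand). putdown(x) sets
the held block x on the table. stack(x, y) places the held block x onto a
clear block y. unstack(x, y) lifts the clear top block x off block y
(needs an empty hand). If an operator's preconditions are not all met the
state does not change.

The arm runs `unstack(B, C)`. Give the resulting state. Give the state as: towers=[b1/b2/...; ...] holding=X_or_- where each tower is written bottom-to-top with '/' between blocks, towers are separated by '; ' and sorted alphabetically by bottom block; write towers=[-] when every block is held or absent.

before: towers=[C/B; E/D/F; G; H/A] holding=-
pre[unstack(B, C)]: on(B,C) ok, clear(B) ok, handempty ok
all met → apply unstack(B, C)
after:  towers=[C; E/D/F; G; H/A] holding=B

towers=[C; E/D/F; G; H/A] holding=B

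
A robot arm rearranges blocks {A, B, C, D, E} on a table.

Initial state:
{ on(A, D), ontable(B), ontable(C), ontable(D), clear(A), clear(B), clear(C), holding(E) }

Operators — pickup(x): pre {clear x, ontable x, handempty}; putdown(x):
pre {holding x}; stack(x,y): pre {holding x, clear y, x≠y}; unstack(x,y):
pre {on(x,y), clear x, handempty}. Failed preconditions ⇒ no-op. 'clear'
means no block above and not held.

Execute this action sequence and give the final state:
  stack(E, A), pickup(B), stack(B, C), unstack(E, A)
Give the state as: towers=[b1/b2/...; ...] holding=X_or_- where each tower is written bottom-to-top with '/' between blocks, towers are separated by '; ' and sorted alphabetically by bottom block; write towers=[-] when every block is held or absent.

step 1 (stack(E, A)): towers=[B; C; D/A/E] holding=-
step 2 (pickup(B)): towers=[C; D/A/E] holding=B
step 3 (stack(B, C)): towers=[C/B; D/A/E] holding=-
step 4 (unstack(E, A)): towers=[C/B; D/A] holding=E

towers=[C/B; D/A] holding=E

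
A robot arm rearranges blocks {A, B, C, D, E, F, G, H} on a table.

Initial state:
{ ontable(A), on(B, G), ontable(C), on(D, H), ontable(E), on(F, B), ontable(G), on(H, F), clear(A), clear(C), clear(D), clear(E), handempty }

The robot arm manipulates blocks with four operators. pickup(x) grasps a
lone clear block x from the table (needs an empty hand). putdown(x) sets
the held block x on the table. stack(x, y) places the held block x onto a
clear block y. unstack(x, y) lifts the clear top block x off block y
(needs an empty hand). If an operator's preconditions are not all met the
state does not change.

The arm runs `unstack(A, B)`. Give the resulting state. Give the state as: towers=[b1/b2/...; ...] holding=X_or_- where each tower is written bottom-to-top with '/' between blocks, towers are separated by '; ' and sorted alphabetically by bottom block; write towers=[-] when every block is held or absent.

towers=[A; C; E; G/B/F/H/D] holding=-

before: towers=[A; C; E; G/B/F/H/D] holding=-
pre[unstack(A, B)]: on(A,B) no, clear(A) yes, handempty yes
on(A,B) unmet → unstack(A, B) is a no-op
after:  towers=[A; C; E; G/B/F/H/D] holding=-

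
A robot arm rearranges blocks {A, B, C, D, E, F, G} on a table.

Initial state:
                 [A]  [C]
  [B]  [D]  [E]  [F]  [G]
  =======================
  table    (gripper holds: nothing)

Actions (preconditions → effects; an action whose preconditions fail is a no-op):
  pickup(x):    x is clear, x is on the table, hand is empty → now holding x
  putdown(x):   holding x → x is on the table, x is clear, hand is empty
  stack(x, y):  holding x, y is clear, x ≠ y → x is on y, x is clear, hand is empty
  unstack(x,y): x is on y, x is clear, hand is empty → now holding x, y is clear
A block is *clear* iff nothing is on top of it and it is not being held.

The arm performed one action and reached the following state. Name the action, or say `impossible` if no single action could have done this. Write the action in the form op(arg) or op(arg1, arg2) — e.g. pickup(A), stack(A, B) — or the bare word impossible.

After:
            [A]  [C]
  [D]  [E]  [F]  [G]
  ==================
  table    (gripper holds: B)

pickup(B)

target: towers=[D; E; F/A; G/C] holding=B
         pickup(B) → towers=[D; E; F/A; G/C] holding=B  ← match
         pickup(D) → towers=[B; E; F/A; G/C] holding=D
     unstack(A, F) → towers=[B; D; E; F; G/C] holding=A
         pickup(E) → towers=[B; D; F/A; G/C] holding=E
     unstack(C, G) → towers=[B; D; E; F/A; G] holding=C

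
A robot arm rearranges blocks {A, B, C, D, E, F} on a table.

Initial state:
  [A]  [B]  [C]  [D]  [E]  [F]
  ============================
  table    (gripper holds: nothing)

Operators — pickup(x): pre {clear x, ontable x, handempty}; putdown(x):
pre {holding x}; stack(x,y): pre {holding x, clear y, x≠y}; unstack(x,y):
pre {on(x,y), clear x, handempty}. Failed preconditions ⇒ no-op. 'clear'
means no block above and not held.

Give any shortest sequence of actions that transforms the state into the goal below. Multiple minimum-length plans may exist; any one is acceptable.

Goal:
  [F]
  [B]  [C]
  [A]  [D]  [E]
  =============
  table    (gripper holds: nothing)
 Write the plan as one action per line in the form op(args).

step 1 (pickup(B)): towers=[A; C; D; E; F] holding=B
step 2 (stack(B, A)): towers=[A/B; C; D; E; F] holding=-
step 3 (pickup(F)): towers=[A/B; C; D; E] holding=F
step 4 (stack(F, B)): towers=[A/B/F; C; D; E] holding=-
step 5 (pickup(C)): towers=[A/B/F; D; E] holding=C
step 6 (stack(C, D)): towers=[A/B/F; D/C; E] holding=-
goal check: towers=[A/B/F; D/C; E] holding=- — reached (length 6, optimal by BFS)

pickup(B)
stack(B, A)
pickup(F)
stack(F, B)
pickup(C)
stack(C, D)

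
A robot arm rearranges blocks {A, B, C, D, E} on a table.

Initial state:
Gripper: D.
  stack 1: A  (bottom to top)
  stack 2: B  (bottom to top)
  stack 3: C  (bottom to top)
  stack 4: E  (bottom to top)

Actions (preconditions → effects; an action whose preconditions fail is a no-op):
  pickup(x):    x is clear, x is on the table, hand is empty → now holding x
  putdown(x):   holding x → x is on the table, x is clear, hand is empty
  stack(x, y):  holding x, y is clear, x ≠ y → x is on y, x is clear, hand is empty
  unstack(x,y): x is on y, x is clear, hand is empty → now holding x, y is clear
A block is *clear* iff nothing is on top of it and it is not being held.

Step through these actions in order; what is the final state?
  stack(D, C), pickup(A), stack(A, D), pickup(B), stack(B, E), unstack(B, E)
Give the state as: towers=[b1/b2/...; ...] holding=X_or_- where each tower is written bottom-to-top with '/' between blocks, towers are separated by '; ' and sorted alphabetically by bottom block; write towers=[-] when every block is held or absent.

towers=[C/D/A; E] holding=B

step 1 (stack(D, C)): towers=[A; B; C/D; E] holding=-
step 2 (pickup(A)): towers=[B; C/D; E] holding=A
step 3 (stack(A, D)): towers=[B; C/D/A; E] holding=-
step 4 (pickup(B)): towers=[C/D/A; E] holding=B
step 5 (stack(B, E)): towers=[C/D/A; E/B] holding=-
step 6 (unstack(B, E)): towers=[C/D/A; E] holding=B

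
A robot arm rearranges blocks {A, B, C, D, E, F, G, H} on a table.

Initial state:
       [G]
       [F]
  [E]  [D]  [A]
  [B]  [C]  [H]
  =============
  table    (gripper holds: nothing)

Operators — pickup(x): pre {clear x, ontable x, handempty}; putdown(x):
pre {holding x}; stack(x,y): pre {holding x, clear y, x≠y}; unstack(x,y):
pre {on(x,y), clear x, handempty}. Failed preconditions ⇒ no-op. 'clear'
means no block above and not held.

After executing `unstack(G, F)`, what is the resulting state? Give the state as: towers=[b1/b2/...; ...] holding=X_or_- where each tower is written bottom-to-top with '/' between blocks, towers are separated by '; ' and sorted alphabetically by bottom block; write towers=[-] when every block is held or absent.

before: towers=[B/E; C/D/F/G; H/A] holding=-
pre[unstack(G, F)]: on(G,F) ✓, clear(G) ✓, handempty ✓
all met → apply unstack(G, F)
after:  towers=[B/E; C/D/F; H/A] holding=G

towers=[B/E; C/D/F; H/A] holding=G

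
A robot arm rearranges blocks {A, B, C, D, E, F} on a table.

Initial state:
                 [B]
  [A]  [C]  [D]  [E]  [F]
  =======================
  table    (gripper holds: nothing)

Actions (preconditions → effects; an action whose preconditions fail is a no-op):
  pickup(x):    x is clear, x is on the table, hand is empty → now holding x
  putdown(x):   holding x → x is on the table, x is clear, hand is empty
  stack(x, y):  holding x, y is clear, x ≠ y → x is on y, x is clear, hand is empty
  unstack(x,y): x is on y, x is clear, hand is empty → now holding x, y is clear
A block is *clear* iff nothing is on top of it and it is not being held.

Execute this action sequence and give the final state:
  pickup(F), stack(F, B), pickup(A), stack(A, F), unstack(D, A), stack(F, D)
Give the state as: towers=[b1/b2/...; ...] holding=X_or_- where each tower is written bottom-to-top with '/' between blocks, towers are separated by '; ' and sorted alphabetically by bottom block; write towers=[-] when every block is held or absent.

towers=[C; D; E/B/F/A] holding=-

step 1 (pickup(F)): towers=[A; C; D; E/B] holding=F
step 2 (stack(F, B)): towers=[A; C; D; E/B/F] holding=-
step 3 (pickup(A)): towers=[C; D; E/B/F] holding=A
step 4 (stack(A, F)): towers=[C; D; E/B/F/A] holding=-
step 5 (unstack(D, A)) [no-op]: towers=[C; D; E/B/F/A] holding=-
step 6 (stack(F, D)) [no-op]: towers=[C; D; E/B/F/A] holding=-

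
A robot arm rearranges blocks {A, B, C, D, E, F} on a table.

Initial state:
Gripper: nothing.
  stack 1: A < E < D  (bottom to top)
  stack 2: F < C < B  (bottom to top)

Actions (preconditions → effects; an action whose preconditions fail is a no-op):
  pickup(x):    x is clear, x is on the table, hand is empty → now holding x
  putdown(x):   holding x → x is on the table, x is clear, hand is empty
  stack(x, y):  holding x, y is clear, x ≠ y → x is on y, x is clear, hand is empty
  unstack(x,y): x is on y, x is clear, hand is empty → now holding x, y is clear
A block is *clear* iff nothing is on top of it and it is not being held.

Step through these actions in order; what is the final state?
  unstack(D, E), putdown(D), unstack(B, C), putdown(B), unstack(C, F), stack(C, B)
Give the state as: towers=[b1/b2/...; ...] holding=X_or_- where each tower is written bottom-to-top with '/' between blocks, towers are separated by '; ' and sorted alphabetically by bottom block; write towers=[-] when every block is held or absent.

towers=[A/E; B/C; D; F] holding=-

step 1 (unstack(D, E)): towers=[A/E; F/C/B] holding=D
step 2 (putdown(D)): towers=[A/E; D; F/C/B] holding=-
step 3 (unstack(B, C)): towers=[A/E; D; F/C] holding=B
step 4 (putdown(B)): towers=[A/E; B; D; F/C] holding=-
step 5 (unstack(C, F)): towers=[A/E; B; D; F] holding=C
step 6 (stack(C, B)): towers=[A/E; B/C; D; F] holding=-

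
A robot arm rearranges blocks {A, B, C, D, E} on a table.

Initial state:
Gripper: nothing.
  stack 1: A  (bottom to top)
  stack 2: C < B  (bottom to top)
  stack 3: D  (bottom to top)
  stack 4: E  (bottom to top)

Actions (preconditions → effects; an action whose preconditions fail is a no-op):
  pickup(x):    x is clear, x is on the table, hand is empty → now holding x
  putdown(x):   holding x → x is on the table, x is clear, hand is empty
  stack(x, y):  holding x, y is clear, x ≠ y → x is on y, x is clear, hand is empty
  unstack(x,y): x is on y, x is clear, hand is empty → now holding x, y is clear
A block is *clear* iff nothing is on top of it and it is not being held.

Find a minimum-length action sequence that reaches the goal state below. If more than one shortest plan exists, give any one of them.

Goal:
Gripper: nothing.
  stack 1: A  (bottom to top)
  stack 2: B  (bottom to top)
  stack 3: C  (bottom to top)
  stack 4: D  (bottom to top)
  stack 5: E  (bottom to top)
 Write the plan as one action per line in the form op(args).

step 1 (unstack(B, C)): towers=[A; C; D; E] holding=B
step 2 (putdown(B)): towers=[A; B; C; D; E] holding=-
goal check: towers=[A; B; C; D; E] holding=- — reached (length 2, optimal by BFS)

unstack(B, C)
putdown(B)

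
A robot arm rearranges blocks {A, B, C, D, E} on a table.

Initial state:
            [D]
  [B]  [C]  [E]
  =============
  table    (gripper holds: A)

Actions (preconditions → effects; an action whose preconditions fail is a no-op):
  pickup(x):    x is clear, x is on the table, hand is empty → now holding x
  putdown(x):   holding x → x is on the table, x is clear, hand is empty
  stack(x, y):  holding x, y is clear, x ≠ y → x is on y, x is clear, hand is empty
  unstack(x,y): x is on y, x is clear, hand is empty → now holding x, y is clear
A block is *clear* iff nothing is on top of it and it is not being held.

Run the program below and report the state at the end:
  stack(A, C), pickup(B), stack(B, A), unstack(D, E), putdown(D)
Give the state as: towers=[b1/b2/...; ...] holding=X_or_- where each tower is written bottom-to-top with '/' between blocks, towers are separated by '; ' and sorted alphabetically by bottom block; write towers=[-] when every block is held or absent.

step 1 (stack(A, C)): towers=[B; C/A; E/D] holding=-
step 2 (pickup(B)): towers=[C/A; E/D] holding=B
step 3 (stack(B, A)): towers=[C/A/B; E/D] holding=-
step 4 (unstack(D, E)): towers=[C/A/B; E] holding=D
step 5 (putdown(D)): towers=[C/A/B; D; E] holding=-

towers=[C/A/B; D; E] holding=-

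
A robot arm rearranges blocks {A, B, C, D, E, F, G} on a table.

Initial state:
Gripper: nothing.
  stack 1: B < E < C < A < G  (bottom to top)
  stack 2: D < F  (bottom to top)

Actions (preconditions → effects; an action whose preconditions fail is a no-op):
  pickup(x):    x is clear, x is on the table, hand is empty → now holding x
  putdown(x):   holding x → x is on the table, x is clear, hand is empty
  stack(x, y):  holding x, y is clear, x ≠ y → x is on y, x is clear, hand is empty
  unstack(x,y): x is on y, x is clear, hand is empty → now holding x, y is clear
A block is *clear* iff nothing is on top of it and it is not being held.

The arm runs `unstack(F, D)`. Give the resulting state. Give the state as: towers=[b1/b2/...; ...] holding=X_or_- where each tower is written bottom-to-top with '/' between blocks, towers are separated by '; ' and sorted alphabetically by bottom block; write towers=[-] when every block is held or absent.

towers=[B/E/C/A/G; D] holding=F

before: towers=[B/E/C/A/G; D/F] holding=-
pre[unstack(F, D)]: on(F,D) ✓, clear(F) ✓, handempty ✓
all met → apply unstack(F, D)
after:  towers=[B/E/C/A/G; D] holding=F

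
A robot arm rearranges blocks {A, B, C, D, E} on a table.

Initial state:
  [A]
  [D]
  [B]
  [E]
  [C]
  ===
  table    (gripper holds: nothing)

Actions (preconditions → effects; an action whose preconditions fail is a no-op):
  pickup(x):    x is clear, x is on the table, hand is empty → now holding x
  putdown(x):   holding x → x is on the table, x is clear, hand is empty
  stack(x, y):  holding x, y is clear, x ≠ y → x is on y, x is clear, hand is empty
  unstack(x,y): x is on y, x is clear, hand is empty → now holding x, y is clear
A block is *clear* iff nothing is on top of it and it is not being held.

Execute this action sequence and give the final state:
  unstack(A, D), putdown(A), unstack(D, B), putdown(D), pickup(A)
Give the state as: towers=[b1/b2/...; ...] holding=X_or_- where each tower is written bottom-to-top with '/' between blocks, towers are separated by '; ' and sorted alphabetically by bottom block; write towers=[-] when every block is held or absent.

step 1 (unstack(A, D)): towers=[C/E/B/D] holding=A
step 2 (putdown(A)): towers=[A; C/E/B/D] holding=-
step 3 (unstack(D, B)): towers=[A; C/E/B] holding=D
step 4 (putdown(D)): towers=[A; C/E/B; D] holding=-
step 5 (pickup(A)): towers=[C/E/B; D] holding=A

towers=[C/E/B; D] holding=A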